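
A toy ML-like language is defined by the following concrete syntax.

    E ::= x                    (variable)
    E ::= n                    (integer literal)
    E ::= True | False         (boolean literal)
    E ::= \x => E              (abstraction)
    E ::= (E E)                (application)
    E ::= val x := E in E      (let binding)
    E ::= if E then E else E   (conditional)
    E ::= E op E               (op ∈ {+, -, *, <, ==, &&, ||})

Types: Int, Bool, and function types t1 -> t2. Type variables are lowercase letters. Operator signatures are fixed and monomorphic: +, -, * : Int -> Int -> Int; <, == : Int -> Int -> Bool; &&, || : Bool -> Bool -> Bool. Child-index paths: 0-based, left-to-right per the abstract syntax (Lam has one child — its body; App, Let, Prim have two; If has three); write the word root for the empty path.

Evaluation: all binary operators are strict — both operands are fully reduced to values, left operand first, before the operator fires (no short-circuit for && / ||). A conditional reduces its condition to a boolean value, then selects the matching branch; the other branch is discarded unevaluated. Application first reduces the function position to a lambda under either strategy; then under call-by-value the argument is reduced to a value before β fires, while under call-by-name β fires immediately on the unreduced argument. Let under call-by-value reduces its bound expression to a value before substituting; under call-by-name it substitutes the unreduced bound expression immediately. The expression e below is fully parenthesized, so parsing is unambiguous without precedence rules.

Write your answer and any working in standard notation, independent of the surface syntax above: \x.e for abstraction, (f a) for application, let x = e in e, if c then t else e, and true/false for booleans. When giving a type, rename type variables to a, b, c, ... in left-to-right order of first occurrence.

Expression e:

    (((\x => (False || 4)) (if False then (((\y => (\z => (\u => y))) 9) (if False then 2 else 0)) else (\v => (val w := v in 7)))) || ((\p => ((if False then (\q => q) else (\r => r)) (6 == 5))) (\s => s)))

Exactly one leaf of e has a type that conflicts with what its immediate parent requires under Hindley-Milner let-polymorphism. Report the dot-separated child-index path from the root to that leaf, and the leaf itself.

Answer: 0.0.0.1 : 4

Working:
  unify Bool ~ Bool
  unify Int ~ Bool
  FAIL: mismatch Int ~ Bool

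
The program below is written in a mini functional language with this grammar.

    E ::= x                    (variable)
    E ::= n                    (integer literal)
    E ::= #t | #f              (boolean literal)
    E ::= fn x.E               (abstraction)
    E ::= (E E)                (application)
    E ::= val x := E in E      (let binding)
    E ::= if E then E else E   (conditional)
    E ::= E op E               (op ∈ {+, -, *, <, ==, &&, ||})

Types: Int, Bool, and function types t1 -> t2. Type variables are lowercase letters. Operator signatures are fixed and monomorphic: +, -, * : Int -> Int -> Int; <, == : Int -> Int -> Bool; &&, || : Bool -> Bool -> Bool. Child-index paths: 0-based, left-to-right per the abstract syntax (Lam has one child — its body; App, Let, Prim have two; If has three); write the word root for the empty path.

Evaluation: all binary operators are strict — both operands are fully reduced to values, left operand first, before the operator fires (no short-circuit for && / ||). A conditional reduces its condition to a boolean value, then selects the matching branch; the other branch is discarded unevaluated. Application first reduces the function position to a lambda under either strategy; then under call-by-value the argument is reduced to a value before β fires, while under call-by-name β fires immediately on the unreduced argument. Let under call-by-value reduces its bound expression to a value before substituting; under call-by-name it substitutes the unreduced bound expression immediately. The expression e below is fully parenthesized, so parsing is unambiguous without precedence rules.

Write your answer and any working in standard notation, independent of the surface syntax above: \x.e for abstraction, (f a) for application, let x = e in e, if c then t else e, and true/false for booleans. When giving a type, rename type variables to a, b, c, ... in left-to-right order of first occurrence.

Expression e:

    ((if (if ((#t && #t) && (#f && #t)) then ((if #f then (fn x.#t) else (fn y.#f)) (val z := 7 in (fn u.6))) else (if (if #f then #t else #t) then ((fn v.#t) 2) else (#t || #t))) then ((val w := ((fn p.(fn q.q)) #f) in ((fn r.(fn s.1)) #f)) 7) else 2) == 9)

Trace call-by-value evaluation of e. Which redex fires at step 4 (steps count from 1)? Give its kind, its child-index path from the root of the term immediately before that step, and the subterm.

Answer: if at 0.0 : (if false then ((if false then (\x.true) else (\y.false)) (let z = 7 in (\u.6))) else (if (if false then true else true) then ((\v.true) 2) else (true || true)))

Derivation:
step 0: ((if (if ((true && true) && (false && true)) then ((if false then (\x.true) else (\y.false)) (let z = 7 in (\u.6))) else (if (if false then true else true) then ((\v.true) 2) else (true || true))) then ((let w = ((\p.(\q.q)) false) in ((\r.(\s.1)) false)) 7) else 2) == 9)
step 1: [delta@0.0.0.0] ((if (if (true && (false && true)) then ((if false then (\x.true) else (\y.false)) (let z = 7 in (\u.6))) else (if (if false then true else true) then ((\v.true) 2) else (true || true))) then ((let w = ((\p.(\q.q)) false) in ((\r.(\s.1)) false)) 7) else 2) == 9)
step 2: [delta@0.0.0.1] ((if (if (true && false) then ((if false then (\x.true) else (\y.false)) (let z = 7 in (\u.6))) else (if (if false then true else true) then ((\v.true) 2) else (true || true))) then ((let w = ((\p.(\q.q)) false) in ((\r.(\s.1)) false)) 7) else 2) == 9)
step 3: [delta@0.0.0] ((if (if false then ((if false then (\x.true) else (\y.false)) (let z = 7 in (\u.6))) else (if (if false then true else true) then ((\v.true) 2) else (true || true))) then ((let w = ((\p.(\q.q)) false) in ((\r.(\s.1)) false)) 7) else 2) == 9)
step 4: [if@0.0] ((if (if (if false then true else true) then ((\v.true) 2) else (true || true)) then ((let w = ((\p.(\q.q)) false) in ((\r.(\s.1)) false)) 7) else 2) == 9)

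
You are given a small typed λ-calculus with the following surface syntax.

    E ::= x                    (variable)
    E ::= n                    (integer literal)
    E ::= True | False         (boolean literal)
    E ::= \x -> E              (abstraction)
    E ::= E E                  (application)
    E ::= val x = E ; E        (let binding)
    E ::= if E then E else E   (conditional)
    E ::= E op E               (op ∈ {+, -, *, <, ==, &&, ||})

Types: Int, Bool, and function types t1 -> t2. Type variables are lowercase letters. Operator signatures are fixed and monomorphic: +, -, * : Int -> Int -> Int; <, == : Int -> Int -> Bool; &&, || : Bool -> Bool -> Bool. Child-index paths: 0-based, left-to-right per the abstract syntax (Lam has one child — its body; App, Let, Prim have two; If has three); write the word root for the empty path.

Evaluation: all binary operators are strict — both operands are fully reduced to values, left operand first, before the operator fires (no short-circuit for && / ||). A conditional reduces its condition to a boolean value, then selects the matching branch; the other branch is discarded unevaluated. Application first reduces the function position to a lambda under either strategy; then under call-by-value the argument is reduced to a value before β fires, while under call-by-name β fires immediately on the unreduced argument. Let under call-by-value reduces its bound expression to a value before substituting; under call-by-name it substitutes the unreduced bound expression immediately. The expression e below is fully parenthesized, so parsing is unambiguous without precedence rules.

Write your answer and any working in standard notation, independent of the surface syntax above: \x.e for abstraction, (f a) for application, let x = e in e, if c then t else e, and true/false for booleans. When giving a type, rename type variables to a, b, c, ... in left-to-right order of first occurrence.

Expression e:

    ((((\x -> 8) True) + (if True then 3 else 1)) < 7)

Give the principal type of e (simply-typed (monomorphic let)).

Derivation:
\x._ : a -> Int
  unify a -> Int ~ Bool -> b
  unify a ~ Bool
  unify Int ~ b
_ _ : Int
  unify Int ~ Int
  unify Bool ~ Bool
  unify Int ~ Int
  unify Int ~ Int
  unify Int ~ Int
  unify Int ~ Int

Answer: Bool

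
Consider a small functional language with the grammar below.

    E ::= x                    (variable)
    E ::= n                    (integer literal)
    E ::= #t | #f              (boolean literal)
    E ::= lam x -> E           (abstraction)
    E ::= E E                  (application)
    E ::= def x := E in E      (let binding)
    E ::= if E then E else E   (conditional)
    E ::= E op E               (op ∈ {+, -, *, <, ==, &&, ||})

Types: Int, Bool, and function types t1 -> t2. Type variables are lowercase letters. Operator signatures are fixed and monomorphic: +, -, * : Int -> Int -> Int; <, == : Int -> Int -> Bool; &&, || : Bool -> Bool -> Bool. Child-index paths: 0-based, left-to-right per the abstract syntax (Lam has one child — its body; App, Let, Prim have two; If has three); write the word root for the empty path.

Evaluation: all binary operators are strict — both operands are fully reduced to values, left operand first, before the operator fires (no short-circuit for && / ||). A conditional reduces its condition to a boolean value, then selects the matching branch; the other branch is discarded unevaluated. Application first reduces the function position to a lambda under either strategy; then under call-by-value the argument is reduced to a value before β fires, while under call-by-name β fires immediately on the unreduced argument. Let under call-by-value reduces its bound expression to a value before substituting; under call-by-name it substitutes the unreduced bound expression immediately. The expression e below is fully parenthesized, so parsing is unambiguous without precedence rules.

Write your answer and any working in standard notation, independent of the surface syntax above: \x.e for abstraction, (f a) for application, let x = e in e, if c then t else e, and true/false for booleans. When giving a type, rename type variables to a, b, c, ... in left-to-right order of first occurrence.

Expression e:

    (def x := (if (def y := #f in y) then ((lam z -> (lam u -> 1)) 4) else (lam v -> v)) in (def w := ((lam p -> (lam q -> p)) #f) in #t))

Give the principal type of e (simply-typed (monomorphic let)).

Answer: Bool

Working:
let y : Bool
y : Bool
  unify Bool ~ Bool
\u._ : b -> Int
\z._ : a -> b -> Int
  unify a -> b -> Int ~ Int -> c
  unify a ~ Int
  unify b -> Int ~ c
_ _ : b -> Int
v : d
\v._ : d -> d
  unify b -> Int ~ d -> d
  unify b ~ d
  unify Int ~ d
let x : Int -> Int
p : e
\q._ : f -> e
\p._ : e -> f -> e
  unify e -> f -> e ~ Bool -> g
  unify e ~ Bool
  unify f -> Bool ~ g
_ _ : f -> Bool
let w : f -> Bool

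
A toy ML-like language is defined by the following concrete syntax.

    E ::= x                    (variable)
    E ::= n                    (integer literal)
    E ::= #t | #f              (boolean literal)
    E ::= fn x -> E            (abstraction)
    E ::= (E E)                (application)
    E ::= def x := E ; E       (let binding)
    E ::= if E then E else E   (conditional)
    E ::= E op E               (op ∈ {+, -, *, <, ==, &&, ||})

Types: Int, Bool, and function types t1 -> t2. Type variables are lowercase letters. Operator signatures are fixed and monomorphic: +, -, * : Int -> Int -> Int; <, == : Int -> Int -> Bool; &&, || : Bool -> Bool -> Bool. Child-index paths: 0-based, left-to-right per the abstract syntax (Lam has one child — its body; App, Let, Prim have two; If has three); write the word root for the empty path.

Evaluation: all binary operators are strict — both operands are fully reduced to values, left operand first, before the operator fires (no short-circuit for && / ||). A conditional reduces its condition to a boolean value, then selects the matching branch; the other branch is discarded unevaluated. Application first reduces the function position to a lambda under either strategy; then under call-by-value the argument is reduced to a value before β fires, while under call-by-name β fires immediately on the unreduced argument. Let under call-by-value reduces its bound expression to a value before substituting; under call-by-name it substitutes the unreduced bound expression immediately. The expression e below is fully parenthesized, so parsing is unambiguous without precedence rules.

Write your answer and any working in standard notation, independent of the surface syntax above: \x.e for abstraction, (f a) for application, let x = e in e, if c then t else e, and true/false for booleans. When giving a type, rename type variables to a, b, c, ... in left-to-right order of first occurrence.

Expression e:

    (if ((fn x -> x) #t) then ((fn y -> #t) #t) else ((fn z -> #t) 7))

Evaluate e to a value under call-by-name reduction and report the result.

Working:
step 0: (if ((\x.x) true) then ((\y.true) true) else ((\z.true) 7))
step 1: [beta@0] (if true then ((\y.true) true) else ((\z.true) 7))
step 2: [if@root] ((\y.true) true)
step 3: [beta@root] true

Answer: true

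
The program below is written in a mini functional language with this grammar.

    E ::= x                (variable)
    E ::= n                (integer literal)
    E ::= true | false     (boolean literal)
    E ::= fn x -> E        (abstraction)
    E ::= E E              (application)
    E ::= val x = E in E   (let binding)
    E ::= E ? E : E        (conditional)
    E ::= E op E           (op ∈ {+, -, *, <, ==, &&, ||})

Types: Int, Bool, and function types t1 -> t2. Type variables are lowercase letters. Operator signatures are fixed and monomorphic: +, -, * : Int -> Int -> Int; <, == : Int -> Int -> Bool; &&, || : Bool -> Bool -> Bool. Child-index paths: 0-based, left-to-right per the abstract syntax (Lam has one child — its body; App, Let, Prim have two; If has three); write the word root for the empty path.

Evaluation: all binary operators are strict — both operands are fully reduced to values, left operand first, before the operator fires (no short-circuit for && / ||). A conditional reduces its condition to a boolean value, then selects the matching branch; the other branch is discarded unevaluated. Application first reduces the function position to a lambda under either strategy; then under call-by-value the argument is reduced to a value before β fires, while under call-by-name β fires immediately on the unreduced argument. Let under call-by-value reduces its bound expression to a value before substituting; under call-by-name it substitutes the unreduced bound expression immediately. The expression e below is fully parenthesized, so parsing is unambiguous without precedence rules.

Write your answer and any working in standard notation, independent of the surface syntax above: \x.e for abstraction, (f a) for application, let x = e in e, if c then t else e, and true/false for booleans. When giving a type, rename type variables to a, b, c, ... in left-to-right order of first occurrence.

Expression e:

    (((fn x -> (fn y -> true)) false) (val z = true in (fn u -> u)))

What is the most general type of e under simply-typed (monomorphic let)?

Answer: Bool

Trace:
\y._ : b -> Bool
\x._ : a -> b -> Bool
  unify a -> b -> Bool ~ Bool -> c
  unify a ~ Bool
  unify b -> Bool ~ c
_ _ : b -> Bool
let z : Bool
u : d
\u._ : d -> d
  unify b -> Bool ~ (d -> d) -> e
  unify b ~ d -> d
  unify Bool ~ e
_ _ : Bool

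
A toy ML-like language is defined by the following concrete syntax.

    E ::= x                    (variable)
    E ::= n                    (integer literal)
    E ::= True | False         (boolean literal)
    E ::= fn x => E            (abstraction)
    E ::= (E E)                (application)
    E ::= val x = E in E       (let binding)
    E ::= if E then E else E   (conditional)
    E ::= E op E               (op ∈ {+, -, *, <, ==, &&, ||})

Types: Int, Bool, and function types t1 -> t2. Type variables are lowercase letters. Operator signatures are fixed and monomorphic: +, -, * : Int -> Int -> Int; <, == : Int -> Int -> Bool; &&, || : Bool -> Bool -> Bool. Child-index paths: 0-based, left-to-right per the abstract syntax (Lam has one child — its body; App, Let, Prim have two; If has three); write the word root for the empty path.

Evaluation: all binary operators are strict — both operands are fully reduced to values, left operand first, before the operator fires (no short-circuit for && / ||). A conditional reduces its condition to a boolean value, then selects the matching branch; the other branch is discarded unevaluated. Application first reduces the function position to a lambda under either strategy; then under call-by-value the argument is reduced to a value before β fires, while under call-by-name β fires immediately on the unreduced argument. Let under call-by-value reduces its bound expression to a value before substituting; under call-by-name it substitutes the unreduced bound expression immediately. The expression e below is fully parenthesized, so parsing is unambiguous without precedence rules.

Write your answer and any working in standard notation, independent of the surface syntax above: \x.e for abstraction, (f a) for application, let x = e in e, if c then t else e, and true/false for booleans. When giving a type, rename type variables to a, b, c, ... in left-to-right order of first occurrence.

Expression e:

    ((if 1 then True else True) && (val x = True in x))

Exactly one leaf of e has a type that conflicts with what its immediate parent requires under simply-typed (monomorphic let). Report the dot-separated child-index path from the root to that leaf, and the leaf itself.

Trace:
  unify Int ~ Bool
  FAIL: mismatch Int ~ Bool

Answer: 0.0 : 1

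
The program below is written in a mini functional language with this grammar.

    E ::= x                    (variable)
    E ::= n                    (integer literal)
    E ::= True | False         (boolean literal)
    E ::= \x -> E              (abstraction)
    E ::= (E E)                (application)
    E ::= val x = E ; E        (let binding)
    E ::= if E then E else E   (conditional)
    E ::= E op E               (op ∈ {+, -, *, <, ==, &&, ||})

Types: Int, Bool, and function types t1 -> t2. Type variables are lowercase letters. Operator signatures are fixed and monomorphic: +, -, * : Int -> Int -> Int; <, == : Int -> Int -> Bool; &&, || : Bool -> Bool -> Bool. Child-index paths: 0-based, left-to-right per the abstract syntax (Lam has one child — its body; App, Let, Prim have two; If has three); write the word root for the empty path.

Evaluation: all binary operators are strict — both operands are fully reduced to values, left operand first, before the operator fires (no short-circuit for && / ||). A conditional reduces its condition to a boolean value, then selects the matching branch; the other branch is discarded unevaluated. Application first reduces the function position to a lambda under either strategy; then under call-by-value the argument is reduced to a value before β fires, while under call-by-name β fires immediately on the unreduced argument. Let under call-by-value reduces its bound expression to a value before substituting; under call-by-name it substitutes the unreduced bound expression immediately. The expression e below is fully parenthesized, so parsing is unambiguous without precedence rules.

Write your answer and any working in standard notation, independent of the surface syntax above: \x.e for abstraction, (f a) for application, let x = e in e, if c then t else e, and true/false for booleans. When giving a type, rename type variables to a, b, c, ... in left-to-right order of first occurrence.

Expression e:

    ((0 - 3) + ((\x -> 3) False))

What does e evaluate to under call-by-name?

Answer: 0

Working:
step 0: ((0 - 3) + ((\x.3) false))
step 1: [delta@0] (-3 + ((\x.3) false))
step 2: [beta@1] (-3 + 3)
step 3: [delta@root] 0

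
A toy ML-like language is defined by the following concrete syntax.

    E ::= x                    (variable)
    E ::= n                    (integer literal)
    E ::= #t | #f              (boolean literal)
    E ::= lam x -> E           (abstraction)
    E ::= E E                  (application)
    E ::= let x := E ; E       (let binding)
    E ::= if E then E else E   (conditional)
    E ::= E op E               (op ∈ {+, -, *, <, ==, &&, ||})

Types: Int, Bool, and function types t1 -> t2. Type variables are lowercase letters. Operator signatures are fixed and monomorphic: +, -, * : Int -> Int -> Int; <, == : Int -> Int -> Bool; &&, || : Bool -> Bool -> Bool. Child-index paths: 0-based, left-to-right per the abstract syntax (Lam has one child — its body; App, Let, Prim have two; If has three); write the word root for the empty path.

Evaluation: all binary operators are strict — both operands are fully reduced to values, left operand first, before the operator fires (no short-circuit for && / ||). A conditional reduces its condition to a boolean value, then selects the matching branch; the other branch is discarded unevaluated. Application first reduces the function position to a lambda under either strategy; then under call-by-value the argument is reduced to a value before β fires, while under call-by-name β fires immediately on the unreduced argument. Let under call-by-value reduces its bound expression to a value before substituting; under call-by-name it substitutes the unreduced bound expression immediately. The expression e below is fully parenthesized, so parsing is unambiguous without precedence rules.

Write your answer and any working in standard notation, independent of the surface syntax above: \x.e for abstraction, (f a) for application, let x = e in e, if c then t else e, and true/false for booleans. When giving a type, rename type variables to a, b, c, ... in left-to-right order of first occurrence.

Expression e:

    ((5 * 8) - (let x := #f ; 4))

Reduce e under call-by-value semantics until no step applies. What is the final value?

Answer: 36

Trace:
step 0: ((5 * 8) - (let x = false in 4))
step 1: [delta@0] (40 - (let x = false in 4))
step 2: [let@1] (40 - 4)
step 3: [delta@root] 36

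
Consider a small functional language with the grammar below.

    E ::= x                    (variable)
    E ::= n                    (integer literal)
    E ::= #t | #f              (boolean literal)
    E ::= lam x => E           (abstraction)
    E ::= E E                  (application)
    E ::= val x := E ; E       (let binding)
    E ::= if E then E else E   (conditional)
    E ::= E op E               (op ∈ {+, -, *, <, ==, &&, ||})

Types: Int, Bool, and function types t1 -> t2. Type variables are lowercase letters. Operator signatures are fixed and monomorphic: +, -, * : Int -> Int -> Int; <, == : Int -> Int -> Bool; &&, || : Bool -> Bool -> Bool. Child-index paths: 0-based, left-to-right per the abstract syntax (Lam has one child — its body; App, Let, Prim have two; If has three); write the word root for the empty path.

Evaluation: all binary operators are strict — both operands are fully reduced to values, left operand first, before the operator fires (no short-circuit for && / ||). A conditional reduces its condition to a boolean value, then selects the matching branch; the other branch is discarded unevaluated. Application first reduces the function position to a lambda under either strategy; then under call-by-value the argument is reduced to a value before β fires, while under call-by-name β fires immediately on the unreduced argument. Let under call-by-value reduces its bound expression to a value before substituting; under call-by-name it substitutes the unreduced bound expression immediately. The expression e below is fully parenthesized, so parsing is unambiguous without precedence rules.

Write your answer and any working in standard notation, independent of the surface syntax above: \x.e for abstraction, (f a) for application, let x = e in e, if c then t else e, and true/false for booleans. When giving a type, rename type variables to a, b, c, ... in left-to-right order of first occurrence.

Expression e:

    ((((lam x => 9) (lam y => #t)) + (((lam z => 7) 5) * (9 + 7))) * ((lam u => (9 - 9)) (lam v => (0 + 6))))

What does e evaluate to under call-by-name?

Answer: 0

Derivation:
step 0: ((((\x.9) (\y.true)) + (((\z.7) 5) * (9 + 7))) * ((\u.(9 - 9)) (\v.(0 + 6))))
step 1: [beta@0.0] ((9 + (((\z.7) 5) * (9 + 7))) * ((\u.(9 - 9)) (\v.(0 + 6))))
step 2: [beta@0.1.0] ((9 + (7 * (9 + 7))) * ((\u.(9 - 9)) (\v.(0 + 6))))
step 3: [delta@0.1.1] ((9 + (7 * 16)) * ((\u.(9 - 9)) (\v.(0 + 6))))
step 4: [delta@0.1] ((9 + 112) * ((\u.(9 - 9)) (\v.(0 + 6))))
step 5: [delta@0] (121 * ((\u.(9 - 9)) (\v.(0 + 6))))
step 6: [beta@1] (121 * (9 - 9))
step 7: [delta@1] (121 * 0)
step 8: [delta@root] 0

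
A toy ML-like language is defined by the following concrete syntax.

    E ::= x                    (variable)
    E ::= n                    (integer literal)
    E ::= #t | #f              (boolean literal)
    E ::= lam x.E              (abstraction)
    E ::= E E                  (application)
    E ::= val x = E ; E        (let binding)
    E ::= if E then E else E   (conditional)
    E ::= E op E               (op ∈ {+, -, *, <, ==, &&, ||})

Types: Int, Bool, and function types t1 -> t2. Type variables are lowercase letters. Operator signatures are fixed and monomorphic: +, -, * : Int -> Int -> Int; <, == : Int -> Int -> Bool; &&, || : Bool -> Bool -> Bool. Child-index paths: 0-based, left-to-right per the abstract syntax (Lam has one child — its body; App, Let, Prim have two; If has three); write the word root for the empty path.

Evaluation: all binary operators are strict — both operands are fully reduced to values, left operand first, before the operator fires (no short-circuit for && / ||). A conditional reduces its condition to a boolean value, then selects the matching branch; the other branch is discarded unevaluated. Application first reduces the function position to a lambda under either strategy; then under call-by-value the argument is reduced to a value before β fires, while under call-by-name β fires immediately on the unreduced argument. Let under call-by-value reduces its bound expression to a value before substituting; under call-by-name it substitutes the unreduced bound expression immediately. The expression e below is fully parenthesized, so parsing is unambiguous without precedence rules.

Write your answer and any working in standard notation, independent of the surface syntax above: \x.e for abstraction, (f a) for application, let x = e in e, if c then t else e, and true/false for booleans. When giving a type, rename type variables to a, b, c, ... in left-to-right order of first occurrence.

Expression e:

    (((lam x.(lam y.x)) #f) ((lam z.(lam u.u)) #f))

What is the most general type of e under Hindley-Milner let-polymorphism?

Derivation:
x : a
\y._ : b -> a
\x._ : a -> b -> a
  unify a -> b -> a ~ Bool -> c
  unify a ~ Bool
  unify b -> Bool ~ c
_ _ : b -> Bool
u : e
\u._ : e -> e
\z._ : d -> e -> e
  unify d -> e -> e ~ Bool -> f
  unify d ~ Bool
  unify e -> e ~ f
_ _ : e -> e
  unify b -> Bool ~ (e -> e) -> g
  unify b ~ e -> e
  unify Bool ~ g
_ _ : Bool

Answer: Bool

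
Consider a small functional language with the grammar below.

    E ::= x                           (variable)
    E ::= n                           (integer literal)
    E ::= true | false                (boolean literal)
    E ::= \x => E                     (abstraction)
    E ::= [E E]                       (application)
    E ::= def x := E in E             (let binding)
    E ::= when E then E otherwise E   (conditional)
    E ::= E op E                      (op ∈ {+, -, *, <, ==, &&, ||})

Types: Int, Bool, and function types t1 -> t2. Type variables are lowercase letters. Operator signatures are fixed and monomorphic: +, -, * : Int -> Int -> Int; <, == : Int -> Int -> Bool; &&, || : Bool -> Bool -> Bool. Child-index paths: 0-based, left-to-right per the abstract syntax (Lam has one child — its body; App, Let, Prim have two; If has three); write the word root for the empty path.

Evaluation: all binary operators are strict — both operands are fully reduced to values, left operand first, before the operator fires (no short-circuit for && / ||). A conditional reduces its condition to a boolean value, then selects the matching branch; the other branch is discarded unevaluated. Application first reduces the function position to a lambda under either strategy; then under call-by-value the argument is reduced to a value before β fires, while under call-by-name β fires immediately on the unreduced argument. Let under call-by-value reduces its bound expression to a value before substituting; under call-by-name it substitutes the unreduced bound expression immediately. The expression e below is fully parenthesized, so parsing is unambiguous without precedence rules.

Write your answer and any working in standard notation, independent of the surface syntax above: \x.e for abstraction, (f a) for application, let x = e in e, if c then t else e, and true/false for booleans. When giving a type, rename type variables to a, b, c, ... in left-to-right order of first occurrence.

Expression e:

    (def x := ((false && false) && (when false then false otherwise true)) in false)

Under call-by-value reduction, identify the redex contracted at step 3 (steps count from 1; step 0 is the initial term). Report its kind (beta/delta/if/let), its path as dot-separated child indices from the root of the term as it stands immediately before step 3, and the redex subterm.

Answer: delta at 0 : (false && true)

Derivation:
step 0: (let x = ((false && false) && (if false then false else true)) in false)
step 1: [delta@0.0] (let x = (false && (if false then false else true)) in false)
step 2: [if@0.1] (let x = (false && true) in false)
step 3: [delta@0] (let x = false in false)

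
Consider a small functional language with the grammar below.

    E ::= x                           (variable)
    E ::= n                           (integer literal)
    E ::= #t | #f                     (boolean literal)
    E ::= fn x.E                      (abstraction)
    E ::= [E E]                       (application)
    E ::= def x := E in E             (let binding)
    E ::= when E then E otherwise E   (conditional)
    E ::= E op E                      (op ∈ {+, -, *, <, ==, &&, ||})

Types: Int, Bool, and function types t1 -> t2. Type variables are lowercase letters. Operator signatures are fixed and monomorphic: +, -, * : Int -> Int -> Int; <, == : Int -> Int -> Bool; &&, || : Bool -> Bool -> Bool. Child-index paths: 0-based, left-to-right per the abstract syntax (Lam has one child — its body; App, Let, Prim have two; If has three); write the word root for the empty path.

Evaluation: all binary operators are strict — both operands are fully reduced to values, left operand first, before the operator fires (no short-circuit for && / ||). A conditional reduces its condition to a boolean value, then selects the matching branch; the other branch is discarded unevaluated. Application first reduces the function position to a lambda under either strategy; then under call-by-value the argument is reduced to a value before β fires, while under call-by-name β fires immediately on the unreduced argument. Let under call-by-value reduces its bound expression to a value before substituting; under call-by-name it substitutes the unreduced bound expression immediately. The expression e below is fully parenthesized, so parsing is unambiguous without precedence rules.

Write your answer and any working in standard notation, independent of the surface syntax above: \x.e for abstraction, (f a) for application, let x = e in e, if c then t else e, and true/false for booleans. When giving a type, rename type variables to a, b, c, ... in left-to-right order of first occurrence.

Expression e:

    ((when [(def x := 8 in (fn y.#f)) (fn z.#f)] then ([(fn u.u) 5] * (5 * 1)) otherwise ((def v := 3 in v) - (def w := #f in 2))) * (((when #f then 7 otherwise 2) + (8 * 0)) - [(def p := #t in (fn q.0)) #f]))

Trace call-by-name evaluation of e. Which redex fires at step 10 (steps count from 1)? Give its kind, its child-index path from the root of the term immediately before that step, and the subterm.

Answer: let at 1.1.0 : (let p = true in (\q.0))

Derivation:
step 0: ((if ((let x = 8 in (\y.false)) (\z.false)) then (((\u.u) 5) * (5 * 1)) else ((let v = 3 in v) - (let w = false in 2))) * (((if false then 7 else 2) + (8 * 0)) - ((let p = true in (\q.0)) false)))
step 1: [let@0.0.0] ((if ((\y.false) (\z.false)) then (((\u.u) 5) * (5 * 1)) else ((let v = 3 in v) - (let w = false in 2))) * (((if false then 7 else 2) + (8 * 0)) - ((let p = true in (\q.0)) false)))
step 2: [beta@0.0] ((if false then (((\u.u) 5) * (5 * 1)) else ((let v = 3 in v) - (let w = false in 2))) * (((if false then 7 else 2) + (8 * 0)) - ((let p = true in (\q.0)) false)))
step 3: [if@0] (((let v = 3 in v) - (let w = false in 2)) * (((if false then 7 else 2) + (8 * 0)) - ((let p = true in (\q.0)) false)))
step 4: [let@0.0] ((3 - (let w = false in 2)) * (((if false then 7 else 2) + (8 * 0)) - ((let p = true in (\q.0)) false)))
step 5: [let@0.1] ((3 - 2) * (((if false then 7 else 2) + (8 * 0)) - ((let p = true in (\q.0)) false)))
step 6: [delta@0] (1 * (((if false then 7 else 2) + (8 * 0)) - ((let p = true in (\q.0)) false)))
step 7: [if@1.0.0] (1 * ((2 + (8 * 0)) - ((let p = true in (\q.0)) false)))
step 8: [delta@1.0.1] (1 * ((2 + 0) - ((let p = true in (\q.0)) false)))
step 9: [delta@1.0] (1 * (2 - ((let p = true in (\q.0)) false)))
step 10: [let@1.1.0] (1 * (2 - ((\q.0) false)))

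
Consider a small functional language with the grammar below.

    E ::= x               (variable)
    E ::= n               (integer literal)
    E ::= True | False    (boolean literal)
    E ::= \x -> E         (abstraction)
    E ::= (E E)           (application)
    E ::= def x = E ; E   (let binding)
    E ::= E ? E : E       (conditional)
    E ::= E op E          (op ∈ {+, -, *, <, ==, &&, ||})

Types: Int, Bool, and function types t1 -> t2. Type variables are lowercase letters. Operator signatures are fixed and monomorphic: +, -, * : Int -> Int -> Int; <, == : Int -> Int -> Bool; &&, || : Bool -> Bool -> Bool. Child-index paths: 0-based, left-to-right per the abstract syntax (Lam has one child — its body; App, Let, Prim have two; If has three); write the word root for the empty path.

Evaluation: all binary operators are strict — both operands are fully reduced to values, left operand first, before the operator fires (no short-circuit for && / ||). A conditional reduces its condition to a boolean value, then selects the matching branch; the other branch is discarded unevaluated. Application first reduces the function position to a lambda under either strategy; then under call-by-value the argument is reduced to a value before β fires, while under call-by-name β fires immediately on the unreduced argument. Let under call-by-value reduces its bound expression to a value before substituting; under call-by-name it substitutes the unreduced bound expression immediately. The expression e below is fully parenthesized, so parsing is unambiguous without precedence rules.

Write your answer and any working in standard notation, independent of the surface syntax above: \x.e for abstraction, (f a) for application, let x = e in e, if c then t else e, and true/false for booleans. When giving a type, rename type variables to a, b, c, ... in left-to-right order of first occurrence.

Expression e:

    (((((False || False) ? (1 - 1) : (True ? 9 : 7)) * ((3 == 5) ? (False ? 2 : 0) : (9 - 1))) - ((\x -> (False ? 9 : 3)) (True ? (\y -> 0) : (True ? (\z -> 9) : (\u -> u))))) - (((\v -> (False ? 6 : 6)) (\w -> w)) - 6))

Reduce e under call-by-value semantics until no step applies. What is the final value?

Derivation:
step 0: ((((if (false || false) then (1 - 1) else (if true then 9 else 7)) * (if (3 == 5) then (if false then 2 else 0) else (9 - 1))) - ((\x.(if false then 9 else 3)) (if true then (\y.0) else (if true then (\z.9) else (\u.u))))) - (((\v.(if false then 6 else 6)) (\w.w)) - 6))
step 1: [delta@0.0.0.0] ((((if false then (1 - 1) else (if true then 9 else 7)) * (if (3 == 5) then (if false then 2 else 0) else (9 - 1))) - ((\x.(if false then 9 else 3)) (if true then (\y.0) else (if true then (\z.9) else (\u.u))))) - (((\v.(if false then 6 else 6)) (\w.w)) - 6))
step 2: [if@0.0.0] ((((if true then 9 else 7) * (if (3 == 5) then (if false then 2 else 0) else (9 - 1))) - ((\x.(if false then 9 else 3)) (if true then (\y.0) else (if true then (\z.9) else (\u.u))))) - (((\v.(if false then 6 else 6)) (\w.w)) - 6))
step 3: [if@0.0.0] (((9 * (if (3 == 5) then (if false then 2 else 0) else (9 - 1))) - ((\x.(if false then 9 else 3)) (if true then (\y.0) else (if true then (\z.9) else (\u.u))))) - (((\v.(if false then 6 else 6)) (\w.w)) - 6))
step 4: [delta@0.0.1.0] (((9 * (if false then (if false then 2 else 0) else (9 - 1))) - ((\x.(if false then 9 else 3)) (if true then (\y.0) else (if true then (\z.9) else (\u.u))))) - (((\v.(if false then 6 else 6)) (\w.w)) - 6))
step 5: [if@0.0.1] (((9 * (9 - 1)) - ((\x.(if false then 9 else 3)) (if true then (\y.0) else (if true then (\z.9) else (\u.u))))) - (((\v.(if false then 6 else 6)) (\w.w)) - 6))
step 6: [delta@0.0.1] (((9 * 8) - ((\x.(if false then 9 else 3)) (if true then (\y.0) else (if true then (\z.9) else (\u.u))))) - (((\v.(if false then 6 else 6)) (\w.w)) - 6))
step 7: [delta@0.0] ((72 - ((\x.(if false then 9 else 3)) (if true then (\y.0) else (if true then (\z.9) else (\u.u))))) - (((\v.(if false then 6 else 6)) (\w.w)) - 6))
step 8: [if@0.1.1] ((72 - ((\x.(if false then 9 else 3)) (\y.0))) - (((\v.(if false then 6 else 6)) (\w.w)) - 6))
step 9: [beta@0.1] ((72 - (if false then 9 else 3)) - (((\v.(if false then 6 else 6)) (\w.w)) - 6))
step 10: [if@0.1] ((72 - 3) - (((\v.(if false then 6 else 6)) (\w.w)) - 6))
step 11: [delta@0] (69 - (((\v.(if false then 6 else 6)) (\w.w)) - 6))
step 12: [beta@1.0] (69 - ((if false then 6 else 6) - 6))
step 13: [if@1.0] (69 - (6 - 6))
step 14: [delta@1] (69 - 0)
step 15: [delta@root] 69

Answer: 69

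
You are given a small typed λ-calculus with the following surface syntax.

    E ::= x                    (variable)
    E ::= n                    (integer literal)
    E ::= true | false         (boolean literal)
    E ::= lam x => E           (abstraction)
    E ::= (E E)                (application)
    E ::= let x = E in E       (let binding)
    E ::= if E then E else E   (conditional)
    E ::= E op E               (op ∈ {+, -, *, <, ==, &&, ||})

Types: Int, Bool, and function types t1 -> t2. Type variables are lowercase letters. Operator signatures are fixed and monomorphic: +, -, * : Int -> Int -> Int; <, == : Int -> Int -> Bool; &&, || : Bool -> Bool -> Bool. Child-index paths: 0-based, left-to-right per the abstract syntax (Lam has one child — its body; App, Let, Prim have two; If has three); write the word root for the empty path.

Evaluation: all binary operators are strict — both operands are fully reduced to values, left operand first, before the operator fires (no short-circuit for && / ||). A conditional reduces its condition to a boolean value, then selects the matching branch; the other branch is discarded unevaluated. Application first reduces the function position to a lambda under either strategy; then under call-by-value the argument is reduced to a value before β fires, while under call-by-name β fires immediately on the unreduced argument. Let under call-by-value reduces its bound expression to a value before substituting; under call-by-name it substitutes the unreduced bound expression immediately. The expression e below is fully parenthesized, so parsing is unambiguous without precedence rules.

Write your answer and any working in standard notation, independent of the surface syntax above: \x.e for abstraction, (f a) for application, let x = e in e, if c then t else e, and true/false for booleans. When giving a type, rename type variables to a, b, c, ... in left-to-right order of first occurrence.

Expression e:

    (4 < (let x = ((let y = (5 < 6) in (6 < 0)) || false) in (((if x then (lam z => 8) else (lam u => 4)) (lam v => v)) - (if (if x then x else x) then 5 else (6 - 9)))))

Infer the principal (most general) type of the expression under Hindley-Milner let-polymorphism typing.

Derivation:
  unify Int ~ Int
  unify Int ~ Int
  unify Int ~ Int
let y : Bool
  unify Int ~ Int
  unify Int ~ Int
  unify Bool ~ Bool
  unify Bool ~ Bool
let x : Bool
x : Bool
  unify Bool ~ Bool
\z._ : a -> Int
\u._ : b -> Int
  unify a -> Int ~ b -> Int
  unify a ~ b
  unify Int ~ Int
v : c
\v._ : c -> c
  unify b -> Int ~ (c -> c) -> d
  unify b ~ c -> c
  unify Int ~ d
_ _ : Int
  unify Int ~ Int
x : Bool
  unify Bool ~ Bool
x : Bool
x : Bool
  unify Bool ~ Bool
  unify Bool ~ Bool
  unify Int ~ Int
  unify Int ~ Int
  unify Int ~ Int
  unify Int ~ Int
  unify Int ~ Int

Answer: Bool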